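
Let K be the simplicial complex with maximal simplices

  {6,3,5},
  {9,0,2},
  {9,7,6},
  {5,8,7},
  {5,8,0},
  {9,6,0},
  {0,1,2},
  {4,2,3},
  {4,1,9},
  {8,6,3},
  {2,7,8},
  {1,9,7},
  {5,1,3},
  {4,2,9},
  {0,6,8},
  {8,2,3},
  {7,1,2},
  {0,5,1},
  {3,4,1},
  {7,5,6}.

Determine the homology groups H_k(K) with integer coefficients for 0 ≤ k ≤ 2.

K has 10 vertices, 30 edges, 20 triangles.
rank ∂_0 = 0, rank ∂_1 = 9 ⇒ b_0 = 10 − 0 − 9 = 1; all invariant factors of ∂_1 are 1 so no torsion. So H_0 ≅ Z.
rank ∂_1 = 9, rank ∂_2 = 20 ⇒ b_1 = 30 − 9 − 20 = 1; ∂_2 has invariant factor(s) [2] giving torsion. So H_1 ≅ Z × Z/2.
rank ∂_2 = 20, rank ∂_3 = 0 ⇒ b_2 = 20 − 20 − 0 = 0. So H_2 ≅ 0.

H_0 ≅ Z,  H_1 ≅ Z × Z/2,  H_2 = 0.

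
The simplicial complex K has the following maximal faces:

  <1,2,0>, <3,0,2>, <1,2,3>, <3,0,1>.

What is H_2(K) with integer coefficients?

We work with the vertex ordering 0 < 1 < 2 < 3. The simplices of K, each written with vertices in increasing order, are:

  0-simplices (4): [0], [1], [2], [3]
  1-simplices (6): [0,1], [0,2], [0,3], [1,2], [1,3], [2,3]
  2-simplices (4): [0,1,2], [0,1,3], [0,2,3], [1,2,3]

giving chain groups C_0 ≅ Z^4, C_1 ≅ Z^6, C_2 ≅ Z^4.

Boundary ∂_1: C_1 → C_0 is given by ∂[p,q] = [q] − [p].
As a 4×6 matrix over Z this has rank 3, with invariant factors (1,1,1).

Boundary ∂_2: C_2 → C_1 sends each 2-simplex [p,q,r] to [q,r] − [p,r] + [p,q]. For instance
  ∂[1,2,3] = [2,3] − [1,3] + [1,2],
  ∂[0,1,3] = [1,3] − [0,3] + [0,1].
The resulting 6×4 matrix has rank 3, and its Smith normal form has invariant factors (1,1,1).

Reading off H_k = ker ∂_k / im ∂_{k+1}:

  H_2: rank ker ∂_2 − rank ∂_3 = (4 − 3) − 0 = 1, and there is no ∂_3, so H_2 ≅ Z.

(K is a triangulation of the 2-sphere S^2.)

H_2 = Z.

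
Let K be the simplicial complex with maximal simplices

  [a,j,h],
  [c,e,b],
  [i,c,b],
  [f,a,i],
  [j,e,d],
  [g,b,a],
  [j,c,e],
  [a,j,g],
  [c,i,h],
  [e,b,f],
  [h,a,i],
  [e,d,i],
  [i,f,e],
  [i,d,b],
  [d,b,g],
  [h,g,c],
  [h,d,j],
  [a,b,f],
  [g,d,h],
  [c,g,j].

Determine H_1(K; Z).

H_1 = Z ⊕ Z/2Z.

K has 10 vertices, 30 edges, 20 triangles.
rank ∂_1 = 9, rank ∂_2 = 20 ⇒ b_1 = 30 − 9 − 20 = 1; ∂_2 has invariant factor(s) [2] giving torsion. So H_1 = Z ⊕ Z/2Z.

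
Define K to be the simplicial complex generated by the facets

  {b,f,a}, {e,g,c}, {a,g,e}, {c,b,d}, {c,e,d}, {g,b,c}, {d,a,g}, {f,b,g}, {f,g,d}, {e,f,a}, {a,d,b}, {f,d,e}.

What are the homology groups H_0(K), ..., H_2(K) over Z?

Take the total order a < b < c < d < e < f < g on the vertex set. Then K (dimension 2) consists of the simplices:

  0-simplices (7): a, b, c, d, e, f, g
  1-simplices (18): ab, ad, ae, af, ag, bc, bd, bf, bg, cd, ce, cg, de, df, dg, ef, eg, fg
  2-simplices (12): abd, abf, adg, aef, aeg, bcd, bcg, bfg, cde, ceg, def, dfg

so the chain groups are C_0 ≅ Z^7, C_1 ≅ Z^18, C_2 ≅ Z^12.

Boundary ∂_1: C_1 → C_0 sends each edge [p,q] (with p < q) to q − p. For instance
  ∂ef = f − e.
The 7×18 boundary matrix has rank 6 and Smith normal form diag(1,1,1,1,1,1).

∂_2: C_2 → C_1 maps a triangle to the signed sum of its edges. For instance
  ∂dfg = fg − dg + df,
  ∂bfg = fg − bg + bf.
This gives a 18×12 integer matrix of rank 12; reducing to Smith normal form yields diagonal entries (1,1,1,1,1,1,1,1,1,1,1,2).

From H_k ≅ ker(∂_k) / im(∂_{k+1}) we obtain:

  H_0: rank C_0 − rank ∂_1 = 7 − 6 = 1, and the invariant factors of ∂_1 are all 1, so H_0 = Z.
  H_1: rank ker ∂_1 − rank ∂_2 = (18 − 6) − 12 = 0, and ∂_2 has invariant factor 2 > 1, so H_1 = Z/2.
  H_2: rank ker ∂_2 − rank ∂_3 = (12 − 12) − 0 = 0, and there is no ∂_3, so H_2 = 0.

As a check, the Euler characteristic is 7 − 18 + 12 = 1, which agrees with 1 − 0 + 0 = 1.
(K is a triangulation of the real projective plane RP^2.)

H_0 ≅ Z,  H_1 ≅ Z/2,  H_2 = 0.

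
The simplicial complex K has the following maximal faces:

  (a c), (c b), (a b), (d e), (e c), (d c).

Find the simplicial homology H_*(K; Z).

H_0 = Z,  H_1 = Z^2.

We work with the vertex ordering a < b < c < d < e. The simplices of K, each written with vertices in increasing order, are:

  0-simplices (5): a, b, c, d, e
  1-simplices (6): ab, ac, bc, cd, ce, de

so the chain groups are C_0 ≅ Z^5, C_1 ≅ Z^6.

∂_1: C_1 → C_0 maps an edge to its endpoints' difference, ∂[p,q] = q − p. For instance
  ∂ce = e − c.
As a 5×6 matrix over Z this has rank 4, with invariant factors (1,1,1,1).

Reading off H_k = ker ∂_k / im ∂_{k+1}:

  H_0: rank C_0 − rank ∂_1 = 5 − 4 = 1, and the invariant factors of ∂_1 are all 1, so H_0 ≅ Z.
  H_1: rank ker ∂_1 − rank ∂_2 = (6 − 4) − 0 = 2, and there is no ∂_2, so H_1 ≅ Z^2.

(K is a triangulation of a wedge of 2 circles.)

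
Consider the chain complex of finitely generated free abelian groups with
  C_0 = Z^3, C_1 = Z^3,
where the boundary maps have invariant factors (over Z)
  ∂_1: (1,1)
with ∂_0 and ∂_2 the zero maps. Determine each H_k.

H_0 = Z,  H_1 = Z.

H_0: b_0 = 3 − 0 − 2 = 1; torsion from ∂_1 factors > 1: none. So H_0 = Z.
H_1: b_1 = 3 − 2 − 0 = 1; torsion from ∂_2 factors > 1: none. So H_1 = Z.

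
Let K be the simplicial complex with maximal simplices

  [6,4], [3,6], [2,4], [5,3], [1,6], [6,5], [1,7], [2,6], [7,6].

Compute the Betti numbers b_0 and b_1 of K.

K has 7 vertices, 9 edges.
rank ∂_0 = 0, rank ∂_1 = 6 ⇒ b_0 = 7 − 0 − 6 = 1; all invariant factors of ∂_1 are 1 so no torsion. So H_0 = Z.
rank ∂_1 = 6, rank ∂_2 = 0 ⇒ b_1 = 9 − 6 − 0 = 3. So H_1 = Z^3.

b_0 = 1, b_1 = 3.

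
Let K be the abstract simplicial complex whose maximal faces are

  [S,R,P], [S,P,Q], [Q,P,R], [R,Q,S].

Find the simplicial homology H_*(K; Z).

H_0 ≅ Z,  H_1 = 0,  H_2 ≅ Z.

Take the total order P < Q < R < S on the vertex set. Then K (dimension 2) consists of the simplices:

  0-simplices (4): P, Q, R, S
  1-simplices (6): PQ, PR, PS, QR, QS, RS
  2-simplices (4): PQR, PQS, PRS, QRS

so the chain groups are C_0 ≅ Z^4, C_1 ≅ Z^6, C_2 ≅ Z^4.

Boundary ∂_1: C_1 → C_0 sends each edge [p,q] (with p < q) to q − p. For instance
  ∂RS = S − R.
This gives a 4×6 integer matrix of rank 3; reducing to Smith normal form yields diagonal entries (1,1,1).

Boundary ∂_2: C_2 → C_1 maps a triangle to the signed sum of its edges. For instance
  ∂PQS = QS − PS + PQ,
  ∂PRS = RS − PS + PR.
As a 6×4 matrix over Z this has rank 3, with invariant factors (1,1,1).

Computing H_k = (kernel of ∂_k) / (image of ∂_{k+1}):

  H_0: rank C_0 − rank ∂_1 = 4 − 3 = 1, and the invariant factors of ∂_1 are all 1, so H_0 ≅ Z.
  H_1: rank ker ∂_1 − rank ∂_2 = (6 − 3) − 3 = 0, and the invariant factors of ∂_2 are all 1, so H_1 ≅ 0.
  H_2: rank ker ∂_2 − rank ∂_3 = (4 − 3) − 0 = 1, and there is no ∂_3, so H_2 ≅ Z.

(K is a triangulation of the 2-sphere S^2.)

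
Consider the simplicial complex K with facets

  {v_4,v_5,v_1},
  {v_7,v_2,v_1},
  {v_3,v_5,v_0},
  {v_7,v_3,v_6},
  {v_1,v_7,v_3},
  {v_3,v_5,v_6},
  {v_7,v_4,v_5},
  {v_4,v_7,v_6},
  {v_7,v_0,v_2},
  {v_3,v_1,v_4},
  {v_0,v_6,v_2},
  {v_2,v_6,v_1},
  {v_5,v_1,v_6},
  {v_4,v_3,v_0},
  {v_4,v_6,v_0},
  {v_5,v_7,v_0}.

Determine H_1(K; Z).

H_1 = Z^2.

Take the total order v_0 < v_1 < v_2 < v_3 < v_4 < v_5 < v_6 < v_7 on the vertex set. Then K (dimension 2) consists of the simplices:

  0-simplices (8): [v_0], [v_1], [v_2], [v_3], [v_4], [v_5], [v_6], [v_7]
  1-simplices (24): (24 of them)
  2-simplices (16): (16 of them)

Hence C_0 ≅ Z^8, C_1 ≅ Z^24, C_2 ≅ Z^16.

Boundary ∂_1: C_1 → C_0 sends each edge [p,q] (with p < q) to q − p. For instance
  ∂[v_4,v_7] = [v_7] − [v_4].
As a 8×24 matrix over Z this has rank 7, with invariant factors (1,1,1,1,1,1,1).

∂_2: C_2 → C_1 maps a triangle to the signed sum of its edges. For instance
  ∂[v_1,v_4,v_5] = [v_4,v_5] − [v_1,v_5] + [v_1,v_4],
  ∂[v_0,v_2,v_7] = [v_2,v_7] − [v_0,v_7] + [v_0,v_2].
This gives a 24×16 integer matrix of rank 15; reducing to Smith normal form yields diagonal entries (1,1,1,1,1,1,1,1,1,1,1,1,1,1,1).

From H_k ≅ ker(∂_k) / im(∂_{k+1}) we obtain:

  H_1: rank ker ∂_1 − rank ∂_2 = (24 − 7) − 15 = 2, and the invariant factors of ∂_2 are all 1, so H_1 = Z^2.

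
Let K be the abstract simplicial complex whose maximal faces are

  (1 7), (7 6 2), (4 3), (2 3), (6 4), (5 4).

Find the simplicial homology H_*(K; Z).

H_0 = Z,  H_1 = Z,  H_2 = 0.

Order the vertices as 1 < 2 < 3 < 4 < 5 < 6 < 7. Listing each simplex with vertices in this order, K has dimension 2 with simplices:

  0-simplices (7): [1], [2], [3], [4], [5], [6], [7]
  1-simplices (8): [1,7], [2,3], [2,6], [2,7], [3,4], [4,5], [4,6], [6,7]
  2-simplices (1): [2,6,7]

so the chain groups are C_0 ≅ Z^7, C_1 ≅ Z^8, C_2 ≅ Z^1.

The boundary map ∂_1: C_1 → C_0 maps an edge to its endpoints' difference, ∂[p,q] = q − p. For instance
  ∂[2,6] = [6] − [2].
This gives a 7×8 integer matrix of rank 6; reducing to Smith normal form yields diagonal entries (1,1,1,1,1,1).

Boundary ∂_2: C_2 → C_1 maps a triangle to the signed sum of its edges. For instance
  ∂[2,6,7] = [6,7] − [2,7] + [2,6].
As a 8×1 matrix over Z this has rank 1, with invariant factors (1).

Computing H_k = (kernel of ∂_k) / (image of ∂_{k+1}):

  H_0: rank C_0 − rank ∂_1 = 7 − 6 = 1, and the invariant factors of ∂_1 are all 1, so H_0 = Z.
  H_1: rank ker ∂_1 − rank ∂_2 = (8 − 6) − 1 = 1, and the invariant factors of ∂_2 are all 1, so H_1 = Z.
  H_2: rank ker ∂_2 − rank ∂_3 = (1 − 1) − 0 = 0, and there is no ∂_3, so H_2 = 0.

As a check, the Euler characteristic is 7 − 8 + 1 = 0, which agrees with 1 − 1 + 0 = 0.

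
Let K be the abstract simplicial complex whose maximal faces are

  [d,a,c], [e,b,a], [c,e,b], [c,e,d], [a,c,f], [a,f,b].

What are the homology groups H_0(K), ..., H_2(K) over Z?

Fix the vertex order a < b < c < d < e < f and write every simplex with vertices in increasing order. Then dim K = 2 and the simplices of K are:

  0-simplices (6): a, b, c, d, e, f
  1-simplices (12): ab, ac, ad, ae, af, bc, be, bf, cd, ce, cf, de
  2-simplices (6): abe, abf, acd, acf, bce, cde

Hence C_0 ≅ Z^6, C_1 ≅ Z^12, C_2 ≅ Z^6.

∂_1: C_1 → C_0 is given by ∂[p,q] = [q] − [p]. For instance
  ∂cf = f − c.
As a 6×12 matrix over Z this has rank 5, with invariant factors (1,1,1,1,1).

Boundary ∂_2: C_2 → C_1 sends each 2-simplex [p,q,r] to [q,r] − [p,r] + [p,q]. For instance
  ∂bce = ce − be + bc,
  ∂abf = bf − af + ab.
The 12×6 boundary matrix has rank 6 and Smith normal form diag(1,1,1,1,1,1).

From H_k ≅ ker(∂_k) / im(∂_{k+1}) we obtain:

  H_0: rank C_0 − rank ∂_1 = 6 − 5 = 1, and the invariant factors of ∂_1 are all 1, so H_0 = Z.
  H_1: rank ker ∂_1 − rank ∂_2 = (12 − 5) − 6 = 1, and the invariant factors of ∂_2 are all 1, so H_1 = Z.
  H_2: rank ker ∂_2 − rank ∂_3 = (6 − 6) − 0 = 0, and there is no ∂_3, so H_2 = 0.

As a check, the Euler characteristic is 6 − 12 + 6 = 0, which agrees with 1 − 1 + 0 = 0.

H_0 ≅ Z,  H_1 ≅ Z,  H_2 = 0.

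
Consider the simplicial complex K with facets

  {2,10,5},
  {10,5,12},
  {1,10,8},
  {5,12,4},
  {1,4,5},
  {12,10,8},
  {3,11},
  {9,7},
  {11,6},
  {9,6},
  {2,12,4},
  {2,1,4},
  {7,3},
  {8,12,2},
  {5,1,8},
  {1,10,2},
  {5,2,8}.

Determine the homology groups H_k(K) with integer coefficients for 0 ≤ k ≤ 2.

H_0 ≅ Z^2,  H_1 ≅ Z ⊕ Z/2,  H_2 = 0.

K has 12 vertices, 23 edges, 12 triangles.
rank ∂_0 = 0, rank ∂_1 = 10 ⇒ b_0 = 12 − 0 − 10 = 2; all invariant factors of ∂_1 are 1 so no torsion. So H_0 ≅ Z^2.
rank ∂_1 = 10, rank ∂_2 = 12 ⇒ b_1 = 23 − 10 − 12 = 1; ∂_2 has invariant factor(s) [2] giving torsion. So H_1 ≅ Z ⊕ Z/2.
rank ∂_2 = 12, rank ∂_3 = 0 ⇒ b_2 = 12 − 12 − 0 = 0. So H_2 ≅ 0.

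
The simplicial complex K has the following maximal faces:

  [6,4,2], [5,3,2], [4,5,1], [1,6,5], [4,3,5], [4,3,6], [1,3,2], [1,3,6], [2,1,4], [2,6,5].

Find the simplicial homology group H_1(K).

We work with the vertex ordering 1 < 2 < 3 < 4 < 5 < 6. The simplices of K, each written with vertices in increasing order, are:

  0-simplices (6): [1], [2], [3], [4], [5], [6]
  1-simplices (15): [1,2], [1,3], [1,4], [1,5], [1,6], [2,3], [2,4], [2,5], [2,6], [3,4], [3,5], [3,6], [4,5], [4,6], [5,6]
  2-simplices (10): [1,2,3], [1,2,4], [1,3,6], [1,4,5], [1,5,6], [2,3,5], [2,4,6], [2,5,6], [3,4,5], [3,4,6]

Hence C_0 ≅ Z^6, C_1 ≅ Z^15, C_2 ≅ Z^10.

∂_1: C_1 → C_0 sends each edge [p,q] (with p < q) to q − p.
As a 6×15 matrix over Z this has rank 5, with invariant factors (1,1,1,1,1).

The boundary map ∂_2: C_2 → C_1 acts by ∂[p,q,r] = [q,r] − [p,r] + [p,q]. For instance
  ∂[2,4,6] = [4,6] − [2,6] + [2,4],
  ∂[1,4,5] = [4,5] − [1,5] + [1,4].
As a 15×10 matrix over Z this has rank 10, with invariant factors (1,1,1,1,1,1,1,1,1,2).

Now H_k = ker ∂_k / im ∂_{k+1}, so:

  H_1: rank ker ∂_1 − rank ∂_2 = (15 − 5) − 10 = 0, and ∂_2 has invariant factor 2 > 1, so H_1 = Z/2Z.

(K is a triangulation of the real projective plane RP^2.)

H_1 = Z/2Z.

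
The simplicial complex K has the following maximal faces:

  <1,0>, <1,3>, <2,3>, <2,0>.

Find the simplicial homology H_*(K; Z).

Fix the vertex order 0 < 1 < 2 < 3 and write every simplex with vertices in increasing order. Then dim K = 1 and the simplices of K are:

  0-simplices (4): [0], [1], [2], [3]
  1-simplices (4): [0,1], [0,2], [1,3], [2,3]

so the chain groups are C_0 ≅ Z^4, C_1 ≅ Z^4.

The boundary map ∂_1: C_1 → C_0 is given by ∂[p,q] = [q] − [p].
The resulting 4×4 matrix has rank 3, and its Smith normal form has invariant factors (1,1,1).

From H_k ≅ ker(∂_k) / im(∂_{k+1}) we obtain:

  H_0: rank C_0 − rank ∂_1 = 4 − 3 = 1, and the invariant factors of ∂_1 are all 1, so H_0 = Z.
  H_1: rank ker ∂_1 − rank ∂_2 = (4 − 3) − 0 = 1, and there is no ∂_2, so H_1 = Z.

As a check, the Euler characteristic is 4 − 4 = 0, which agrees with 1 − 1 = 0.

H_0 ≅ Z,  H_1 ≅ Z.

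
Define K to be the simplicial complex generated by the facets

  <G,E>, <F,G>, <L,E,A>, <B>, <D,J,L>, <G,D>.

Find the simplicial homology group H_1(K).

H_1 ≅ Z.

Take the total order A < B < D < E < F < G < J < L on the vertex set. Then K (dimension 2) consists of the simplices:

  0-simplices (8): A, B, D, E, F, G, J, L
  1-simplices (9): AE, AL, DG, DJ, DL, EG, EL, FG, JL
  2-simplices (2): AEL, DJL

so the chain groups are C_0 ≅ Z^8, C_1 ≅ Z^9, C_2 ≅ Z^2.

Boundary ∂_1: C_1 → C_0 maps an edge to its endpoints' difference, ∂[p,q] = q − p. For instance
  ∂FG = G − F.
As a 8×9 matrix over Z this has rank 6, with invariant factors (1,1,1,1,1,1).

∂_2: C_2 → C_1 maps a triangle to the signed sum of its edges. For instance
  ∂AEL = EL − AL + AE,
  ∂DJL = JL − DL + DJ.
This gives a 9×2 integer matrix of rank 2; reducing to Smith normal form yields diagonal entries (1,1).

From H_k ≅ ker(∂_k) / im(∂_{k+1}) we obtain:

  H_1: rank ker ∂_1 − rank ∂_2 = (9 − 6) − 2 = 1, and the invariant factors of ∂_2 are all 1, so H_1 ≅ Z.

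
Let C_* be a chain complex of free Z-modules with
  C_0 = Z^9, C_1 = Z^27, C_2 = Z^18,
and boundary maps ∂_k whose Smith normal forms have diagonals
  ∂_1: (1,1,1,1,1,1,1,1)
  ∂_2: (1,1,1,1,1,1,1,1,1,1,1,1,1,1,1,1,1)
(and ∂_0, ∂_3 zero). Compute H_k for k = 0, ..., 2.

H_0: b_0 = 9 − 0 − 8 = 1; torsion from ∂_1 factors > 1: none. So H_0 ≅ Z.
H_1: b_1 = 27 − 8 − 17 = 2; torsion from ∂_2 factors > 1: none. So H_1 ≅ Z^2.
H_2: b_2 = 18 − 17 − 0 = 1; torsion from ∂_3 factors > 1: none. So H_2 ≅ Z.

H_0 ≅ Z,  H_1 ≅ Z^2,  H_2 ≅ Z.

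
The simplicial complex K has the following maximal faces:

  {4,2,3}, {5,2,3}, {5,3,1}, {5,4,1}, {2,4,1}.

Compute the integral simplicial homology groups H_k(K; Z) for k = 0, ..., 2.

Take the total order 1 < 2 < 3 < 4 < 5 on the vertex set. Then K (dimension 2) consists of the simplices:

  0-simplices (5): [1], [2], [3], [4], [5]
  1-simplices (10): [1,2], [1,3], [1,4], [1,5], [2,3], [2,4], [2,5], [3,4], [3,5], [4,5]
  2-simplices (5): [1,2,4], [1,3,5], [1,4,5], [2,3,4], [2,3,5]

giving chain groups C_0 ≅ Z^5, C_1 ≅ Z^10, C_2 ≅ Z^5.

The boundary map ∂_1: C_1 → C_0 maps an edge to its endpoints' difference, ∂[p,q] = q − p.
As a 5×10 matrix over Z this has rank 4, with invariant factors (1,1,1,1).

∂_2: C_2 → C_1 acts by ∂[p,q,r] = [q,r] − [p,r] + [p,q]. For instance
  ∂[2,3,4] = [3,4] − [2,4] + [2,3],
  ∂[1,4,5] = [4,5] − [1,5] + [1,4].
As a 10×5 matrix over Z this has rank 5, with invariant factors (1,1,1,1,1).

From H_k ≅ ker(∂_k) / im(∂_{k+1}) we obtain:

  H_0: rank C_0 − rank ∂_1 = 5 − 4 = 1, and the invariant factors of ∂_1 are all 1, so H_0 = Z.
  H_1: rank ker ∂_1 − rank ∂_2 = (10 − 4) − 5 = 1, and the invariant factors of ∂_2 are all 1, so H_1 = Z.
  H_2: rank ker ∂_2 − rank ∂_3 = (5 − 5) − 0 = 0, and there is no ∂_3, so H_2 = 0.

H_0 = Z,  H_1 = Z,  H_2 = 0.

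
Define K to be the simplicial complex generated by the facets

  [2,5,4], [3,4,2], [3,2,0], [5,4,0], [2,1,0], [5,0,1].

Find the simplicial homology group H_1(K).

H_1 = Z.

Order the vertices as 0 < 1 < 2 < 3 < 4 < 5. Listing each simplex with vertices in this order, K has dimension 2 with simplices:

  0-simplices (6): [0], [1], [2], [3], [4], [5]
  1-simplices (12): [0,1], [0,2], [0,3], [0,4], [0,5], [1,2], [1,5], [2,3], [2,4], [2,5], [3,4], [4,5]
  2-simplices (6): [0,1,2], [0,1,5], [0,2,3], [0,4,5], [2,3,4], [2,4,5]

Hence C_0 ≅ Z^6, C_1 ≅ Z^12, C_2 ≅ Z^6.

∂_1: C_1 → C_0 maps an edge to its endpoints' difference, ∂[p,q] = q − p.
The 6×12 boundary matrix has rank 5 and Smith normal form diag(1,1,1,1,1).

Boundary ∂_2: C_2 → C_1 sends each 2-simplex [p,q,r] to [q,r] − [p,r] + [p,q]. For instance
  ∂[0,1,2] = [1,2] − [0,2] + [0,1],
  ∂[2,4,5] = [4,5] − [2,5] + [2,4].
The resulting 12×6 matrix has rank 6, and its Smith normal form has invariant factors (1,1,1,1,1,1).

Computing H_k = (kernel of ∂_k) / (image of ∂_{k+1}):

  H_1: rank ker ∂_1 − rank ∂_2 = (12 − 5) − 6 = 1, and the invariant factors of ∂_2 are all 1, so H_1 = Z.

(K is a triangulation of the cylinder S^1 x I.)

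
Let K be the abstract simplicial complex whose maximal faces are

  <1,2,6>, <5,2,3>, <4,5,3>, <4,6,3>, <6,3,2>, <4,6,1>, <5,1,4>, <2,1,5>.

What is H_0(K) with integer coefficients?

We work with the vertex ordering 1 < 2 < 3 < 4 < 5 < 6. The simplices of K, each written with vertices in increasing order, are:

  0-simplices (6): [1], [2], [3], [4], [5], [6]
  1-simplices (12): [1,2], [1,4], [1,5], [1,6], [2,3], [2,5], [2,6], [3,4], [3,5], [3,6], [4,5], [4,6]
  2-simplices (8): [1,2,5], [1,2,6], [1,4,5], [1,4,6], [2,3,5], [2,3,6], [3,4,5], [3,4,6]

giving chain groups C_0 ≅ Z^6, C_1 ≅ Z^12, C_2 ≅ Z^8.

∂_1: C_1 → C_0 sends each edge [p,q] (with p < q) to q − p.
The resulting 6×12 matrix has rank 5, and its Smith normal form has invariant factors (1,1,1,1,1).

∂_2: C_2 → C_1 acts by ∂[p,q,r] = [q,r] − [p,r] + [p,q]. For instance
  ∂[3,4,5] = [4,5] − [3,5] + [3,4],
  ∂[1,4,6] = [4,6] − [1,6] + [1,4].
The resulting 12×8 matrix has rank 7, and its Smith normal form has invariant factors (1,1,1,1,1,1,1).

Now H_k = ker ∂_k / im ∂_{k+1}, so:

  H_0: rank C_0 − rank ∂_1 = 6 − 5 = 1, and the invariant factors of ∂_1 are all 1, so H_0 ≅ Z.

H_0 ≅ Z.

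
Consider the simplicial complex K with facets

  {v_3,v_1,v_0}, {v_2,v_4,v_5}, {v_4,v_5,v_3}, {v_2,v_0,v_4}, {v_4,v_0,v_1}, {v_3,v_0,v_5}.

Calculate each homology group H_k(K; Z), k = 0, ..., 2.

H_0 = Z,  H_1 = Z,  H_2 = 0.

Fix the vertex order v_0 < v_1 < v_2 < v_3 < v_4 < v_5 and write every simplex with vertices in increasing order. Then dim K = 2 and the simplices of K are:

  0-simplices (6): [v_0], [v_1], [v_2], [v_3], [v_4], [v_5]
  1-simplices (12): [v_0,v_1], [v_0,v_2], [v_0,v_3], [v_0,v_4], [v_0,v_5], [v_1,v_3], [v_1,v_4], [v_2,v_4], [v_2,v_5], [v_3,v_4], [v_3,v_5], [v_4,v_5]
  2-simplices (6): [v_0,v_1,v_3], [v_0,v_1,v_4], [v_0,v_2,v_4], [v_0,v_3,v_5], [v_2,v_4,v_5], [v_3,v_4,v_5]

Hence C_0 ≅ Z^6, C_1 ≅ Z^12, C_2 ≅ Z^6.

Boundary ∂_1: C_1 → C_0 maps an edge to its endpoints' difference, ∂[p,q] = q − p. For instance
  ∂[v_1,v_4] = [v_4] − [v_1].
As a 6×12 matrix over Z this has rank 5, with invariant factors (1,1,1,1,1).

The boundary map ∂_2: C_2 → C_1 sends each 2-simplex [p,q,r] to [q,r] − [p,r] + [p,q]. For instance
  ∂[v_0,v_1,v_4] = [v_1,v_4] − [v_0,v_4] + [v_0,v_1],
  ∂[v_0,v_3,v_5] = [v_3,v_5] − [v_0,v_5] + [v_0,v_3].
The resulting 12×6 matrix has rank 6, and its Smith normal form has invariant factors (1,1,1,1,1,1).

Reading off H_k = ker ∂_k / im ∂_{k+1}:

  H_0: rank C_0 − rank ∂_1 = 6 − 5 = 1, and the invariant factors of ∂_1 are all 1, so H_0 = Z.
  H_1: rank ker ∂_1 − rank ∂_2 = (12 − 5) − 6 = 1, and the invariant factors of ∂_2 are all 1, so H_1 = Z.
  H_2: rank ker ∂_2 − rank ∂_3 = (6 − 6) − 0 = 0, and there is no ∂_3, so H_2 = 0.

(K is a triangulation of the cylinder S^1 x I.)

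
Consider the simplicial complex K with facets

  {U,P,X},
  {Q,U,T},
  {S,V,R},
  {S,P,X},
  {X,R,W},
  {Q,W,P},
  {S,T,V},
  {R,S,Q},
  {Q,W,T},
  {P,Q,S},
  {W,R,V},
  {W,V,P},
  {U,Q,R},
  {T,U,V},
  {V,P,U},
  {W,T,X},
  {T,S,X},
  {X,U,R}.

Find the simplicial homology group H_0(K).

H_0 ≅ Z.

Fix the vertex order P < Q < R < S < T < U < V < W < X and write every simplex with vertices in increasing order. Then dim K = 2 and the simplices of K are:

  0-simplices (9): P, Q, R, S, T, U, V, W, X
  1-simplices (27): PQ, PS, PU, PV, PW, PX, QR, QS, QT, QU, QW, RS, RU, RV, RW, RX, ST, SV, SX, TU, TV, TW, TX, UV, UX, VW, WX
  2-simplices (18): PQS, PQW, PSX, PUV, PUX, PVW, QRS, QRU, QTU, QTW, RSV, RUX, RVW, RWX, STV, STX, TUV, TWX

giving chain groups C_0 ≅ Z^9, C_1 ≅ Z^27, C_2 ≅ Z^18.

The boundary map ∂_1: C_1 → C_0 maps an edge to its endpoints' difference, ∂[p,q] = q − p.
The 9×27 boundary matrix has rank 8 and Smith normal form diag(1,1,1,1,1,1,1,1).

Boundary ∂_2: C_2 → C_1 sends each 2-simplex [p,q,r] to [q,r] − [p,r] + [p,q]. For instance
  ∂RSV = SV − RV + RS,
  ∂RVW = VW − RW + RV.
As a 27×18 matrix over Z this has rank 17, with invariant factors (1,1,1,1,1,1,1,1,1,1,1,1,1,1,1,1,1).

Now H_k = ker ∂_k / im ∂_{k+1}, so:

  H_0: rank C_0 − rank ∂_1 = 9 − 8 = 1, and the invariant factors of ∂_1 are all 1, so H_0 = Z.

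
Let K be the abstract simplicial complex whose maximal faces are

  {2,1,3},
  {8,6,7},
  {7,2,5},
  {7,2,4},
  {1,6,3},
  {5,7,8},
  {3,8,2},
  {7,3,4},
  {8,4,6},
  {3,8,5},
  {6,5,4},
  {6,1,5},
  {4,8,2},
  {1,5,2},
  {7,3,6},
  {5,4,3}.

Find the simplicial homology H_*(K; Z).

H_0 = Z,  H_1 = Z^2,  H_2 = Z.

K has 8 vertices, 24 edges, 16 triangles.
rank ∂_0 = 0, rank ∂_1 = 7 ⇒ b_0 = 8 − 0 − 7 = 1; all invariant factors of ∂_1 are 1 so no torsion. So H_0 = Z.
rank ∂_1 = 7, rank ∂_2 = 15 ⇒ b_1 = 24 − 7 − 15 = 2; all invariant factors of ∂_2 are 1 so no torsion. So H_1 = Z^2.
rank ∂_2 = 15, rank ∂_3 = 0 ⇒ b_2 = 16 − 15 − 0 = 1. So H_2 = Z.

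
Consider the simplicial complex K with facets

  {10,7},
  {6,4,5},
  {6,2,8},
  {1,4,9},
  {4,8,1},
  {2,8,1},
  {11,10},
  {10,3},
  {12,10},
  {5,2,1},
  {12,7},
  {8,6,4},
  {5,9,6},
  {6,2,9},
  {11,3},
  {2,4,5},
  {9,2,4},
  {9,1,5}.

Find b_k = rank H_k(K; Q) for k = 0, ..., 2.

Fix the vertex order 1 < 2 < 3 < 4 < 5 < 6 < 7 < 8 < 9 < 10 < 11 < 12 and write every simplex with vertices in increasing order. Then dim K = 2 and the simplices of K are:

  0-simplices (12): [1], [2], [3], [4], [5], [6], [7], [8], [9], [10], [11], [12]
  1-simplices (24): (24 of them)
  2-simplices (12): [1,2,5], [1,2,8], [1,4,8], [1,4,9], [1,5,9], [2,4,5], [2,4,9], [2,6,8], [2,6,9], [4,5,6], [4,6,8], [5,6,9]

giving chain groups C_0 ≅ Z^12, C_1 ≅ Z^24, C_2 ≅ Z^12.

∂_1: C_1 → C_0 sends each edge [p,q] (with p < q) to q − p.
The 12×24 boundary matrix has rank 10 and Smith normal form diag(1,1,1,1,1,1,1,1,1,1).

∂_2: C_2 → C_1 acts by ∂[p,q,r] = [q,r] − [p,r] + [p,q]. For instance
  ∂[1,2,8] = [2,8] − [1,8] + [1,2],
  ∂[1,2,5] = [2,5] − [1,5] + [1,2].
The resulting 24×12 matrix has rank 12, and its Smith normal form has invariant factors (1,1,1,1,1,1,1,1,1,1,1,2).

From H_k ≅ ker(∂_k) / im(∂_{k+1}) we obtain:

  H_0: rank C_0 − rank ∂_1 = 12 − 10 = 2, and the invariant factors of ∂_1 are all 1, so H_0 ≅ Z^2.
  H_1: rank ker ∂_1 − rank ∂_2 = (24 − 10) − 12 = 2, and ∂_2 has invariant factor 2 > 1, so H_1 ≅ Z^2 ⊕ Z/2Z.
  H_2: rank ker ∂_2 − rank ∂_3 = (12 − 12) − 0 = 0, and there is no ∂_3, so H_2 ≅ 0.

As a check, the Euler characteristic is 12 − 24 + 12 = 0, which agrees with 2 − 2 + 0 = 0.
(K is a triangulation of the disjoint union of a wedge of 2 circles and the real projective plane RP^2.)

Hence the Betti numbers are b_0 = 2, b_1 = 2, b_2 = 0.

b_0 = 2, b_1 = 2, b_2 = 0.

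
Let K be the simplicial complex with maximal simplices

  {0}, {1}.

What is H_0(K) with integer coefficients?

K has 2 vertices.
rank ∂_0 = 0, rank ∂_1 = 0 ⇒ b_0 = 2 − 0 − 0 = 2. So H_0 = Z^2.

H_0 ≅ Z^2.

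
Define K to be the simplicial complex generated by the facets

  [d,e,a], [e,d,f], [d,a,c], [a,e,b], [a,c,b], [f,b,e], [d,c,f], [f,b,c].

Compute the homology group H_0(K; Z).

H_0 = Z.

Fix the vertex order a < b < c < d < e < f and write every simplex with vertices in increasing order. Then dim K = 2 and the simplices of K are:

  0-simplices (6): a, b, c, d, e, f
  1-simplices (12): ab, ac, ad, ae, bc, be, bf, cd, cf, de, df, ef
  2-simplices (8): abc, abe, acd, ade, bcf, bef, cdf, def

so the chain groups are C_0 ≅ Z^6, C_1 ≅ Z^12, C_2 ≅ Z^8.

The boundary map ∂_1: C_1 → C_0 maps an edge to its endpoints' difference, ∂[p,q] = q − p. For instance
  ∂de = e − d.
As a 6×12 matrix over Z this has rank 5, with invariant factors (1,1,1,1,1).

Boundary ∂_2: C_2 → C_1 sends each 2-simplex [p,q,r] to [q,r] − [p,r] + [p,q]. For instance
  ∂ade = de − ae + ad,
  ∂bef = ef − bf + be.
This gives a 12×8 integer matrix of rank 7; reducing to Smith normal form yields diagonal entries (1,1,1,1,1,1,1).

Reading off H_k = ker ∂_k / im ∂_{k+1}:

  H_0: rank C_0 − rank ∂_1 = 6 − 5 = 1, and the invariant factors of ∂_1 are all 1, so H_0 ≅ Z.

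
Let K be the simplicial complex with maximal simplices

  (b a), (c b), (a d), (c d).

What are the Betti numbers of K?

b_0 = 1, b_1 = 1.

Fix the vertex order a < b < c < d and write every simplex with vertices in increasing order. Then dim K = 1 and the simplices of K are:

  0-simplices (4): a, b, c, d
  1-simplices (4): ab, ad, bc, cd

giving chain groups C_0 ≅ Z^4, C_1 ≅ Z^4.

The boundary map ∂_1: C_1 → C_0 sends each edge [p,q] (with p < q) to q − p. For instance
  ∂bc = c − b.
The resulting 4×4 matrix has rank 3, and its Smith normal form has invariant factors (1,1,1).

Reading off H_k = ker ∂_k / im ∂_{k+1}:

  H_0: rank C_0 − rank ∂_1 = 4 − 3 = 1, and the invariant factors of ∂_1 are all 1, so H_0 = Z.
  H_1: rank ker ∂_1 − rank ∂_2 = (4 − 3) − 0 = 1, and there is no ∂_2, so H_1 = Z.

Hence the Betti numbers are b_0 = 1, b_1 = 1.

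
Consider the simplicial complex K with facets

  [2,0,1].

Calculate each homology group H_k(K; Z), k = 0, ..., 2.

K has 3 vertices, 3 edges, 1 triangle.
rank ∂_0 = 0, rank ∂_1 = 2 ⇒ b_0 = 3 − 0 − 2 = 1; all invariant factors of ∂_1 are 1 so no torsion. So H_0 = Z.
rank ∂_1 = 2, rank ∂_2 = 1 ⇒ b_1 = 3 − 2 − 1 = 0; all invariant factors of ∂_2 are 1 so no torsion. So H_1 = 0.
rank ∂_2 = 1, rank ∂_3 = 0 ⇒ b_2 = 1 − 1 − 0 = 0. So H_2 = 0.

H_0 ≅ Z,  H_1 = 0,  H_2 = 0.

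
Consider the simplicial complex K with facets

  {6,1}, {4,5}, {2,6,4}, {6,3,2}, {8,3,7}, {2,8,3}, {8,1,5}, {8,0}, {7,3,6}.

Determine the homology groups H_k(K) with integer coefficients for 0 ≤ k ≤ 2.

Order the vertices as 0 < 1 < 2 < 3 < 4 < 5 < 6 < 7 < 8. Listing each simplex with vertices in this order, K has dimension 2 with simplices:

  0-simplices (9): [0], [1], [2], [3], [4], [5], [6], [7], [8]
  1-simplices (16): [0,8], [1,5], [1,6], [1,8], [2,3], [2,4], [2,6], [2,8], [3,6], [3,7], [3,8], [4,5], [4,6], [5,8], [6,7], [7,8]
  2-simplices (6): [1,5,8], [2,3,6], [2,3,8], [2,4,6], [3,6,7], [3,7,8]

Hence C_0 ≅ Z^9, C_1 ≅ Z^16, C_2 ≅ Z^6.

∂_1: C_1 → C_0 is given by ∂[p,q] = [q] − [p]. For instance
  ∂[1,5] = [5] − [1].
The resulting 9×16 matrix has rank 8, and its Smith normal form has invariant factors (1,1,1,1,1,1,1,1).

Boundary ∂_2: C_2 → C_1 maps a triangle to the signed sum of its edges. For instance
  ∂[2,3,6] = [3,6] − [2,6] + [2,3],
  ∂[2,3,8] = [3,8] − [2,8] + [2,3].
This gives a 16×6 integer matrix of rank 6; reducing to Smith normal form yields diagonal entries (1,1,1,1,1,1).

Reading off H_k = ker ∂_k / im ∂_{k+1}:

  H_0: rank C_0 − rank ∂_1 = 9 − 8 = 1, and the invariant factors of ∂_1 are all 1, so H_0 ≅ Z.
  H_1: rank ker ∂_1 − rank ∂_2 = (16 − 8) − 6 = 2, and the invariant factors of ∂_2 are all 1, so H_1 ≅ Z^2.
  H_2: rank ker ∂_2 − rank ∂_3 = (6 − 6) − 0 = 0, and there is no ∂_3, so H_2 ≅ 0.

As a check, the Euler characteristic is 9 − 16 + 6 = -1, which agrees with 1 − 2 + 0 = -1.

H_0 = Z,  H_1 = Z^2,  H_2 = 0.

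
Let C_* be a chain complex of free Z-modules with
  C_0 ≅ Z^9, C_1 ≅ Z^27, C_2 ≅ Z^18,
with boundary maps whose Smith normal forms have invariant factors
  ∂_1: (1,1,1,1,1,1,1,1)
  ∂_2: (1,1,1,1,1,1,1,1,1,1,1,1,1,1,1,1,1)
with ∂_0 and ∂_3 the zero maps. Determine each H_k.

H_0: b_0 = 9 − 0 − 8 = 1; torsion from ∂_1 factors > 1: none. So H_0 ≅ Z.
H_1: b_1 = 27 − 8 − 17 = 2; torsion from ∂_2 factors > 1: none. So H_1 ≅ Z^2.
H_2: b_2 = 18 − 17 − 0 = 1; torsion from ∂_3 factors > 1: none. So H_2 ≅ Z.

H_0 ≅ Z,  H_1 ≅ Z^2,  H_2 ≅ Z.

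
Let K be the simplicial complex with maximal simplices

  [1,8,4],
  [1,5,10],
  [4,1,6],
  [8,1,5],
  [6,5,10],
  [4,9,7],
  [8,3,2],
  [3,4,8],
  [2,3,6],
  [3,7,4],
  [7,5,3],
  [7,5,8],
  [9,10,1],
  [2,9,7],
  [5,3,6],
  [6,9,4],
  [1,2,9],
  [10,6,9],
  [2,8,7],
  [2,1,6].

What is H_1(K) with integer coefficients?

We work with the vertex ordering 1 < 2 < 3 < 4 < 5 < 6 < 7 < 8 < 9 < 10. The simplices of K, each written with vertices in increasing order, are:

  0-simplices (10): [1], [2], [3], [4], [5], [6], [7], [8], [9], [10]
  1-simplices (30): (30 of them)
  2-simplices (20): (20 of them)

giving chain groups C_0 ≅ Z^10, C_1 ≅ Z^30, C_2 ≅ Z^20.

Boundary ∂_1: C_1 → C_0 is given by ∂[p,q] = [q] − [p].
As a 10×30 matrix over Z this has rank 9, with invariant factors (1,1,1,1,1,1,1,1,1).

The boundary map ∂_2: C_2 → C_1 acts by ∂[p,q,r] = [q,r] − [p,r] + [p,q]. For instance
  ∂[2,3,8] = [3,8] − [2,8] + [2,3],
  ∂[2,3,6] = [3,6] − [2,6] + [2,3].
As a 30×20 matrix over Z this has rank 20, with invariant factors (1,1,1,1,1,1,1,1,1,1,1,1,1,1,1,1,1,1,1,2).

From H_k ≅ ker(∂_k) / im(∂_{k+1}) we obtain:

  H_1: rank ker ∂_1 − rank ∂_2 = (30 − 9) − 20 = 1, and ∂_2 has invariant factor 2 > 1, so H_1 = Z ⊕ Z/2Z.

H_1 ≅ Z ⊕ Z/2Z.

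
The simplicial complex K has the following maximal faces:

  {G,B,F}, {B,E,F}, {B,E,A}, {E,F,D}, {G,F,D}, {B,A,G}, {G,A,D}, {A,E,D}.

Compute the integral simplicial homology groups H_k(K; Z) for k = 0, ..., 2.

H_0 ≅ Z,  H_1 = 0,  H_2 ≅ Z.

Order the vertices as A < B < D < E < F < G. Listing each simplex with vertices in this order, K has dimension 2 with simplices:

  0-simplices (6): A, B, D, E, F, G
  1-simplices (12): AB, AD, AE, AG, BE, BF, BG, DE, DF, DG, EF, FG
  2-simplices (8): ABE, ABG, ADE, ADG, BEF, BFG, DEF, DFG

giving chain groups C_0 ≅ Z^6, C_1 ≅ Z^12, C_2 ≅ Z^8.

∂_1: C_1 → C_0 is given by ∂[p,q] = [q] − [p]. For instance
  ∂AG = G − A.
The resulting 6×12 matrix has rank 5, and its Smith normal form has invariant factors (1,1,1,1,1).

∂_2: C_2 → C_1 maps a triangle to the signed sum of its edges. For instance
  ∂BFG = FG − BG + BF,
  ∂DEF = EF − DF + DE.
The 12×8 boundary matrix has rank 7 and Smith normal form diag(1,1,1,1,1,1,1).

Reading off H_k = ker ∂_k / im ∂_{k+1}:

  H_0: rank C_0 − rank ∂_1 = 6 − 5 = 1, and the invariant factors of ∂_1 are all 1, so H_0 = Z.
  H_1: rank ker ∂_1 − rank ∂_2 = (12 − 5) − 7 = 0, and the invariant factors of ∂_2 are all 1, so H_1 = 0.
  H_2: rank ker ∂_2 − rank ∂_3 = (8 − 7) − 0 = 1, and there is no ∂_3, so H_2 = Z.

(K is a triangulation of the 2-sphere S^2.)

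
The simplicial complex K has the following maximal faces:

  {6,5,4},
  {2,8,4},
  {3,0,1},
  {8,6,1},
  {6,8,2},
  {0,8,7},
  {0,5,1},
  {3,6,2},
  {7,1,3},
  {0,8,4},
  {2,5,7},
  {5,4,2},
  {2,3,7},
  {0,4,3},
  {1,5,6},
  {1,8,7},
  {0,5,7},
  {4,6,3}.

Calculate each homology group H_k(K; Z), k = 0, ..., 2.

H_0 = Z,  H_1 = Z ⊕ Z_2,  H_2 = 0.

We work with the vertex ordering 0 < 1 < 2 < 3 < 4 < 5 < 6 < 7 < 8. The simplices of K, each written with vertices in increasing order, are:

  0-simplices (9): [0], [1], [2], [3], [4], [5], [6], [7], [8]
  1-simplices (27): (27 of them)
  2-simplices (18): [0,1,3], [0,1,5], [0,3,4], [0,4,8], [0,5,7], [0,7,8], [1,3,7], [1,5,6], [1,6,8], [1,7,8], [2,3,6], [2,3,7], [2,4,5], [2,4,8], [2,5,7], [2,6,8], [3,4,6], [4,5,6]

so the chain groups are C_0 ≅ Z^9, C_1 ≅ Z^27, C_2 ≅ Z^18.

∂_1: C_1 → C_0 maps an edge to its endpoints' difference, ∂[p,q] = q − p. For instance
  ∂[0,3] = [3] − [0].
The 9×27 boundary matrix has rank 8 and Smith normal form diag(1,1,1,1,1,1,1,1).

The boundary map ∂_2: C_2 → C_1 maps a triangle to the signed sum of its edges. For instance
  ∂[0,7,8] = [7,8] − [0,8] + [0,7],
  ∂[1,7,8] = [7,8] − [1,8] + [1,7].
As a 27×18 matrix over Z this has rank 18, with invariant factors (1,1,1,1,1,1,1,1,1,1,1,1,1,1,1,1,1,2).

Reading off H_k = ker ∂_k / im ∂_{k+1}:

  H_0: rank C_0 − rank ∂_1 = 9 − 8 = 1, and the invariant factors of ∂_1 are all 1, so H_0 = Z.
  H_1: rank ker ∂_1 − rank ∂_2 = (27 − 8) − 18 = 1, and ∂_2 has invariant factor 2 > 1, so H_1 = Z ⊕ Z_2.
  H_2: rank ker ∂_2 − rank ∂_3 = (18 − 18) − 0 = 0, and there is no ∂_3, so H_2 = 0.

As a check, the Euler characteristic is 9 − 27 + 18 = 0, which agrees with 1 − 1 + 0 = 0.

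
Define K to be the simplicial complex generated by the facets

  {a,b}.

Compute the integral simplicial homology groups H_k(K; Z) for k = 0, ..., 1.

H_0 = Z,  H_1 = 0.

K has 2 vertices, 1 edge.
rank ∂_0 = 0, rank ∂_1 = 1 ⇒ b_0 = 2 − 0 − 1 = 1; all invariant factors of ∂_1 are 1 so no torsion. So H_0 ≅ Z.
rank ∂_1 = 1, rank ∂_2 = 0 ⇒ b_1 = 1 − 1 − 0 = 0. So H_1 ≅ 0.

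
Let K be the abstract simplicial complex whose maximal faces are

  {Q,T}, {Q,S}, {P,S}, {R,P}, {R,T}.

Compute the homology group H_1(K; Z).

H_1 = Z.

Take the total order P < Q < R < S < T on the vertex set. Then K (dimension 1) consists of the simplices:

  0-simplices (5): P, Q, R, S, T
  1-simplices (5): PR, PS, QS, QT, RT

Hence C_0 ≅ Z^5, C_1 ≅ Z^5.

Boundary ∂_1: C_1 → C_0 maps an edge to its endpoints' difference, ∂[p,q] = q − p.
As a 5×5 matrix over Z this has rank 4, with invariant factors (1,1,1,1).

Reading off H_k = ker ∂_k / im ∂_{k+1}:

  H_1: rank ker ∂_1 − rank ∂_2 = (5 − 4) − 0 = 1, and there is no ∂_2, so H_1 ≅ Z.

(K is a triangulation of the circle S^1.)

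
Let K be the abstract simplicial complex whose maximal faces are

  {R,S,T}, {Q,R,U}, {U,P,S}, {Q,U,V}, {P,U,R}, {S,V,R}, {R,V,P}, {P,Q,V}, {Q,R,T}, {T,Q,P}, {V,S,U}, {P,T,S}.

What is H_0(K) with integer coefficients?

We work with the vertex ordering P < Q < R < S < T < U < V. The simplices of K, each written with vertices in increasing order, are:

  0-simplices (7): P, Q, R, S, T, U, V
  1-simplices (18): PQ, PR, PS, PT, PU, PV, QR, QT, QU, QV, RS, RT, RU, RV, ST, SU, SV, UV
  2-simplices (12): PQT, PQV, PRU, PRV, PST, PSU, QRT, QRU, QUV, RST, RSV, SUV

so the chain groups are C_0 ≅ Z^7, C_1 ≅ Z^18, C_2 ≅ Z^12.

Boundary ∂_1: C_1 → C_0 sends each edge [p,q] (with p < q) to q − p. For instance
  ∂PV = V − P.
This gives a 7×18 integer matrix of rank 6; reducing to Smith normal form yields diagonal entries (1,1,1,1,1,1).

∂_2: C_2 → C_1 acts by ∂[p,q,r] = [q,r] − [p,r] + [p,q]. For instance
  ∂PST = ST − PT + PS,
  ∂QRT = RT − QT + QR.
The resulting 18×12 matrix has rank 12, and its Smith normal form has invariant factors (1,1,1,1,1,1,1,1,1,1,1,2).

Reading off H_k = ker ∂_k / im ∂_{k+1}:

  H_0: rank C_0 − rank ∂_1 = 7 − 6 = 1, and the invariant factors of ∂_1 are all 1, so H_0 ≅ Z.

H_0 ≅ Z.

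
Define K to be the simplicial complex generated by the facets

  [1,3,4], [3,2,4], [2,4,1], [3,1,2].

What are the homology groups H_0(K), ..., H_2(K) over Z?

H_0 ≅ Z,  H_1 = 0,  H_2 ≅ Z.

Fix the vertex order 1 < 2 < 3 < 4 and write every simplex with vertices in increasing order. Then dim K = 2 and the simplices of K are:

  0-simplices (4): [1], [2], [3], [4]
  1-simplices (6): [1,2], [1,3], [1,4], [2,3], [2,4], [3,4]
  2-simplices (4): [1,2,3], [1,2,4], [1,3,4], [2,3,4]

so the chain groups are C_0 ≅ Z^4, C_1 ≅ Z^6, C_2 ≅ Z^4.

The boundary map ∂_1: C_1 → C_0 maps an edge to its endpoints' difference, ∂[p,q] = q − p. For instance
  ∂[2,3] = [3] − [2].
As a 4×6 matrix over Z this has rank 3, with invariant factors (1,1,1).

Boundary ∂_2: C_2 → C_1 maps a triangle to the signed sum of its edges. For instance
  ∂[1,3,4] = [3,4] − [1,4] + [1,3],
  ∂[1,2,4] = [2,4] − [1,4] + [1,2].
As a 6×4 matrix over Z this has rank 3, with invariant factors (1,1,1).

From H_k ≅ ker(∂_k) / im(∂_{k+1}) we obtain:

  H_0: rank C_0 − rank ∂_1 = 4 − 3 = 1, and the invariant factors of ∂_1 are all 1, so H_0 = Z.
  H_1: rank ker ∂_1 − rank ∂_2 = (6 − 3) − 3 = 0, and the invariant factors of ∂_2 are all 1, so H_1 = 0.
  H_2: rank ker ∂_2 − rank ∂_3 = (4 − 3) − 0 = 1, and there is no ∂_3, so H_2 = Z.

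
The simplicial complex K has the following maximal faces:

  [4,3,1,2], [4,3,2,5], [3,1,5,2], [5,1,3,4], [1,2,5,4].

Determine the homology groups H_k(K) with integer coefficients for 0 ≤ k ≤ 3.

H_0 = Z,  H_1 = 0,  H_2 = 0,  H_3 = Z.

We work with the vertex ordering 1 < 2 < 3 < 4 < 5. The simplices of K, each written with vertices in increasing order, are:

  0-simplices (5): [1], [2], [3], [4], [5]
  1-simplices (10): [1,2], [1,3], [1,4], [1,5], [2,3], [2,4], [2,5], [3,4], [3,5], [4,5]
  2-simplices (10): [1,2,3], [1,2,4], [1,2,5], [1,3,4], [1,3,5], [1,4,5], [2,3,4], [2,3,5], [2,4,5], [3,4,5]
  3-simplices (5): [1,2,3,4], [1,2,3,5], [1,2,4,5], [1,3,4,5], [2,3,4,5]

giving chain groups C_0 ≅ Z^5, C_1 ≅ Z^10, C_2 ≅ Z^10, C_3 ≅ Z^5.

∂_1: C_1 → C_0 is given by ∂[p,q] = [q] − [p].
As a 5×10 matrix over Z this has rank 4, with invariant factors (1,1,1,1).

The boundary map ∂_2: C_2 → C_1 maps a triangle to the signed sum of its edges. For instance
  ∂[2,4,5] = [4,5] − [2,5] + [2,4],
  ∂[1,3,4] = [3,4] − [1,4] + [1,3].
This gives a 10×10 integer matrix of rank 6; reducing to Smith normal form yields diagonal entries (1,1,1,1,1,1).

Boundary ∂_3: C_3 → C_2 sends each 3-simplex σ to the alternating sum Σ_i (−1)^i (σ with its i-th vertex removed). For instance
  ∂[1,3,4,5] = [3,4,5] − [1,4,5] + [1,3,5] − [1,3,4],
  ∂[1,2,4,5] = [2,4,5] − [1,4,5] + [1,2,5] − [1,2,4].
This gives a 10×5 integer matrix of rank 4; reducing to Smith normal form yields diagonal entries (1,1,1,1).

Computing H_k = (kernel of ∂_k) / (image of ∂_{k+1}):

  H_0: rank C_0 − rank ∂_1 = 5 − 4 = 1, and the invariant factors of ∂_1 are all 1, so H_0 = Z.
  H_1: rank ker ∂_1 − rank ∂_2 = (10 − 4) − 6 = 0, and the invariant factors of ∂_2 are all 1, so H_1 = 0.
  H_2: rank ker ∂_2 − rank ∂_3 = (10 − 6) − 4 = 0, and the invariant factors of ∂_3 are all 1, so H_2 = 0.
  H_3: rank ker ∂_3 − rank ∂_4 = (5 − 4) − 0 = 1, and there is no ∂_4, so H_3 = Z.

(K is a triangulation of the 3-sphere S^3.)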